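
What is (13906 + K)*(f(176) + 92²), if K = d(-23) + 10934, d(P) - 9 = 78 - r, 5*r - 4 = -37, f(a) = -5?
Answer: 1054566612/5 ≈ 2.1091e+8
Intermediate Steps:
r = -33/5 (r = ⅘ + (⅕)*(-37) = ⅘ - 37/5 = -33/5 ≈ -6.6000)
d(P) = 468/5 (d(P) = 9 + (78 - 1*(-33/5)) = 9 + (78 + 33/5) = 9 + 423/5 = 468/5)
K = 55138/5 (K = 468/5 + 10934 = 55138/5 ≈ 11028.)
(13906 + K)*(f(176) + 92²) = (13906 + 55138/5)*(-5 + 92²) = 124668*(-5 + 8464)/5 = (124668/5)*8459 = 1054566612/5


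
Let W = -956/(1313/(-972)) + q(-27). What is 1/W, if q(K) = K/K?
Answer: 1313/930545 ≈ 0.0014110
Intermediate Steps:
q(K) = 1
W = 930545/1313 (W = -956/(1313/(-972)) + 1 = -956/(1313*(-1/972)) + 1 = -956/(-1313/972) + 1 = -972/1313*(-956) + 1 = 929232/1313 + 1 = 930545/1313 ≈ 708.72)
1/W = 1/(930545/1313) = 1313/930545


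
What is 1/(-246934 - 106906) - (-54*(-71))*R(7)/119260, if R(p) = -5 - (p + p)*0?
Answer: 339149677/2109947920 ≈ 0.16074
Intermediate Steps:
R(p) = -5 (R(p) = -5 - 2*p*0 = -5 - 1*0 = -5 + 0 = -5)
1/(-246934 - 106906) - (-54*(-71))*R(7)/119260 = 1/(-246934 - 106906) - -54*(-71)*(-5)/119260 = 1/(-353840) - 3834*(-5)/119260 = -1/353840 - (-19170)/119260 = -1/353840 - 1*(-1917/11926) = -1/353840 + 1917/11926 = 339149677/2109947920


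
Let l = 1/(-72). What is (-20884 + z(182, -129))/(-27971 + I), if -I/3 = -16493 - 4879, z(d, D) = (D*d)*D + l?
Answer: 43312003/520488 ≈ 83.214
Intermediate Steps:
l = -1/72 ≈ -0.013889
z(d, D) = -1/72 + d*D² (z(d, D) = (D*d)*D - 1/72 = d*D² - 1/72 = -1/72 + d*D²)
I = 64116 (I = -3*(-16493 - 4879) = -3*(-21372) = 64116)
(-20884 + z(182, -129))/(-27971 + I) = (-20884 + (-1/72 + 182*(-129)²))/(-27971 + 64116) = (-20884 + (-1/72 + 182*16641))/36145 = (-20884 + (-1/72 + 3028662))*(1/36145) = (-20884 + 218063663/72)*(1/36145) = (216560015/72)*(1/36145) = 43312003/520488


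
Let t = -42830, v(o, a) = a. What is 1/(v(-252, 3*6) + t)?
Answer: -1/42812 ≈ -2.3358e-5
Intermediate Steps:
1/(v(-252, 3*6) + t) = 1/(3*6 - 42830) = 1/(18 - 42830) = 1/(-42812) = -1/42812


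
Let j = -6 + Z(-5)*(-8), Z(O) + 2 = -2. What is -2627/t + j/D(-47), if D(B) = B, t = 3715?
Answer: -220059/174605 ≈ -1.2603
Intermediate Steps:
Z(O) = -4 (Z(O) = -2 - 2 = -4)
j = 26 (j = -6 - 4*(-8) = -6 + 32 = 26)
-2627/t + j/D(-47) = -2627/3715 + 26/(-47) = -2627*1/3715 + 26*(-1/47) = -2627/3715 - 26/47 = -220059/174605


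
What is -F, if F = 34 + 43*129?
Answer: -5581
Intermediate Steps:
F = 5581 (F = 34 + 5547 = 5581)
-F = -1*5581 = -5581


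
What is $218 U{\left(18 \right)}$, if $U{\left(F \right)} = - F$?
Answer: $-3924$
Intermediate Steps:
$218 U{\left(18 \right)} = 218 \left(\left(-1\right) 18\right) = 218 \left(-18\right) = -3924$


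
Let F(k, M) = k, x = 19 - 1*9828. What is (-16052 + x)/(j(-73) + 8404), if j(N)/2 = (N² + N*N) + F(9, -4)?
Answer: -25861/29738 ≈ -0.86963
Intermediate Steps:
x = -9809 (x = 19 - 9828 = -9809)
j(N) = 18 + 4*N² (j(N) = 2*((N² + N*N) + 9) = 2*((N² + N²) + 9) = 2*(2*N² + 9) = 2*(9 + 2*N²) = 18 + 4*N²)
(-16052 + x)/(j(-73) + 8404) = (-16052 - 9809)/((18 + 4*(-73)²) + 8404) = -25861/((18 + 4*5329) + 8404) = -25861/((18 + 21316) + 8404) = -25861/(21334 + 8404) = -25861/29738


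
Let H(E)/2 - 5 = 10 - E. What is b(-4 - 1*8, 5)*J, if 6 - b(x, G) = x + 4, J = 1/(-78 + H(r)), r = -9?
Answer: -7/15 ≈ -0.46667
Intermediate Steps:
H(E) = 30 - 2*E (H(E) = 10 + 2*(10 - E) = 10 + (20 - 2*E) = 30 - 2*E)
J = -1/30 (J = 1/(-78 + (30 - 2*(-9))) = 1/(-78 + (30 + 18)) = 1/(-78 + 48) = 1/(-30) = -1/30 ≈ -0.033333)
b(x, G) = 2 - x (b(x, G) = 6 - (x + 4) = 6 - (4 + x) = 6 + (-4 - x) = 2 - x)
b(-4 - 1*8, 5)*J = (2 - (-4 - 1*8))*(-1/30) = (2 - (-4 - 8))*(-1/30) = (2 - 1*(-12))*(-1/30) = (2 + 12)*(-1/30) = 14*(-1/30) = -7/15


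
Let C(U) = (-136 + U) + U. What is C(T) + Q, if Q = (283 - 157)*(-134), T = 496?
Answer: -16028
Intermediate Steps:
Q = -16884 (Q = 126*(-134) = -16884)
C(U) = -136 + 2*U
C(T) + Q = (-136 + 2*496) - 16884 = (-136 + 992) - 16884 = 856 - 16884 = -16028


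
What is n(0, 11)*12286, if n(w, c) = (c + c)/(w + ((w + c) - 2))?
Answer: 270292/9 ≈ 30032.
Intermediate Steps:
n(w, c) = 2*c/(-2 + c + 2*w) (n(w, c) = (2*c)/(w + ((c + w) - 2)) = (2*c)/(w + (-2 + c + w)) = (2*c)/(-2 + c + 2*w) = 2*c/(-2 + c + 2*w))
n(0, 11)*12286 = (2*11/(-2 + 11 + 2*0))*12286 = (2*11/(-2 + 11 + 0))*12286 = (2*11/9)*12286 = (2*11*(1/9))*12286 = (22/9)*12286 = 270292/9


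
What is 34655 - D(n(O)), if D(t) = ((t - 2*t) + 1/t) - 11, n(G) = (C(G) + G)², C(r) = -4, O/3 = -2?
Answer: 3476599/100 ≈ 34766.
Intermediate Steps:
O = -6 (O = 3*(-2) = -6)
n(G) = (-4 + G)²
D(t) = -11 + 1/t - t (D(t) = (-t + 1/t) - 11 = (1/t - t) - 11 = -11 + 1/t - t)
34655 - D(n(O)) = 34655 - (-11 + 1/((-4 - 6)²) - (-4 - 6)²) = 34655 - (-11 + 1/((-10)²) - 1*(-10)²) = 34655 - (-11 + 1/100 - 1*100) = 34655 - (-11 + 1/100 - 100) = 34655 - 1*(-11099/100) = 34655 + 11099/100 = 3476599/100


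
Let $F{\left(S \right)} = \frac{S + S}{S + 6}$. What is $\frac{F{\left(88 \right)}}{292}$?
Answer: $\frac{22}{3431} \approx 0.0064121$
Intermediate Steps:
$F{\left(S \right)} = \frac{2 S}{6 + S}$
$\frac{F{\left(88 \right)}}{292} = \frac{2 \cdot 88 \frac{1}{6 + 88}}{292} = 2 \cdot 88 \cdot \frac{1}{94} \cdot \frac{1}{292} = \frac{88}{47} \cdot \frac{1}{292} = \frac{22}{3431}$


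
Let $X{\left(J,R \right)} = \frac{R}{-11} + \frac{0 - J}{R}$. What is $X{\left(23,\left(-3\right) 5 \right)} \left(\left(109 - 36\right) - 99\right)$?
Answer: $- \frac{12428}{165} \approx -75.321$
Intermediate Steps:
$X{\left(J,R \right)} = - \frac{R}{11} - \frac{J}{R}$ ($X{\left(J,R \right)} = R \left(- \frac{1}{11}\right) + \frac{\left(-1\right) J}{R} = - \frac{R}{11} - \frac{J}{R}$)
$X{\left(23,\left(-3\right) 5 \right)} \left(\left(109 - 36\right) - 99\right) = \left(- \frac{\left(-3\right) 5}{11} - \frac{23}{\left(-3\right) 5}\right) \left(\left(109 - 36\right) - 99\right) = \left(\left(- \frac{1}{11}\right) \left(-15\right) - \frac{23}{-15}\right) \left(\left(109 - 36\right) - 99\right) = \left(\frac{15}{11} - 23 \left(- \frac{1}{15}\right)\right) \left(73 - 99\right) = \left(\frac{15}{11} + \frac{23}{15}\right) \left(-26\right) = \frac{478}{165} \left(-26\right) = - \frac{12428}{165}$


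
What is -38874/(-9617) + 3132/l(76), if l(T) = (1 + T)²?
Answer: 260604390/57019193 ≈ 4.5705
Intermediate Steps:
-38874/(-9617) + 3132/l(76) = -38874/(-9617) + 3132/((1 + 76)²) = -38874*(-1/9617) + 3132/(77²) = 38874/9617 + 3132/5929 = 260604390/57019193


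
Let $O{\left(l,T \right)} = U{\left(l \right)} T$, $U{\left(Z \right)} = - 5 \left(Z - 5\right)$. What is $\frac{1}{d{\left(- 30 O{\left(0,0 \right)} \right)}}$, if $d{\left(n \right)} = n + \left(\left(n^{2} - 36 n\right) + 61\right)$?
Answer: $\frac{1}{61} \approx 0.016393$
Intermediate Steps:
$U{\left(Z \right)} = 25 - 5 Z$ ($U{\left(Z \right)} = - 5 \left(-5 + Z\right) = 25 - 5 Z$)
$O{\left(l,T \right)} = T \left(25 - 5 l\right)$ ($O{\left(l,T \right)} = \left(25 - 5 l\right) T = T \left(25 - 5 l\right)$)
$d{\left(n \right)} = 61 + n^{2} - 35 n$ ($d{\left(n \right)} = n + \left(61 + n^{2} - 36 n\right) = 61 + n^{2} - 35 n$)
$\frac{1}{d{\left(- 30 O{\left(0,0 \right)} \right)}} = \frac{1}{61 + \left(- 30 \cdot 5 \cdot 0 \left(5 - 0\right)\right)^{2} - 35 \left(- 30 \cdot 5 \cdot 0 \left(5 - 0\right)\right)} = \frac{1}{61 + \left(- 30 \cdot 5 \cdot 0 \left(5 + 0\right)\right)^{2} - 35 \left(- 30 \cdot 5 \cdot 0 \left(5 + 0\right)\right)} = \frac{1}{61 + \left(- 30 \cdot 5 \cdot 0 \cdot 5\right)^{2} - 35 \left(- 30 \cdot 5 \cdot 0 \cdot 5\right)} = \frac{1}{61 + \left(\left(-30\right) 0\right)^{2} - 35 \left(\left(-30\right) 0\right)} = \frac{1}{61 + 0^{2} - 0} = \frac{1}{61 + 0 + 0} = \frac{1}{61}$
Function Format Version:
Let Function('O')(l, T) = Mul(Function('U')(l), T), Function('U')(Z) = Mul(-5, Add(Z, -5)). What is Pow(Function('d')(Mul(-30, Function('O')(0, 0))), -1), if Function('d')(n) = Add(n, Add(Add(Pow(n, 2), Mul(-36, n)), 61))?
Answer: Rational(1, 61) ≈ 0.016393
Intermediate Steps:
Function('U')(Z) = Add(25, Mul(-5, Z)) (Function('U')(Z) = Mul(-5, Add(-5, Z)) = Add(25, Mul(-5, Z)))
Function('O')(l, T) = Mul(T, Add(25, Mul(-5, l))) (Function('O')(l, T) = Mul(Add(25, Mul(-5, l)), T) = Mul(T, Add(25, Mul(-5, l))))
Function('d')(n) = Add(61, Pow(n, 2), Mul(-35, n)) (Function('d')(n) = Add(n, Add(61, Pow(n, 2), Mul(-36, n))) = Add(61, Pow(n, 2), Mul(-35, n)))
Pow(Function('d')(Mul(-30, Function('O')(0, 0))), -1) = Pow(Add(61, Pow(Mul(-30, Mul(5, 0, Add(5, Mul(-1, 0)))), 2), Mul(-35, Mul(-30, Mul(5, 0, Add(5, Mul(-1, 0)))))), -1) = Pow(Add(61, Pow(Mul(-30, Mul(5, 0, Add(5, 0))), 2), Mul(-35, Mul(-30, Mul(5, 0, Add(5, 0))))), -1) = Pow(Add(61, Pow(Mul(-30, Mul(5, 0, 5)), 2), Mul(-35, Mul(-30, Mul(5, 0, 5)))), -1) = Pow(Add(61, Pow(Mul(-30, 0), 2), Mul(-35, Mul(-30, 0))), -1) = Pow(Add(61, Pow(0, 2), Mul(-35, 0)), -1) = Pow(Add(61, 0, 0), -1) = Pow(61, -1) = Rational(1, 61)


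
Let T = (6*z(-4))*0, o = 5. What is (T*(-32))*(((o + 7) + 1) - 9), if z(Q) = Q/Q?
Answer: 0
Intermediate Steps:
z(Q) = 1
T = 0 (T = (6*1)*0 = 6*0 = 0)
(T*(-32))*(((o + 7) + 1) - 9) = (0*(-32))*(((5 + 7) + 1) - 9) = 0*((12 + 1) - 9) = 0*(13 - 9) = 0*4 = 0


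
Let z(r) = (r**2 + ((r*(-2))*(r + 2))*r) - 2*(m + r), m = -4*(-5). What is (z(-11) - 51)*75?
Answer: 167250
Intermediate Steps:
m = 20
z(r) = -40 + r**2 - 2*r - 2*r**2*(2 + r) (z(r) = (r**2 + ((r*(-2))*(r + 2))*r) - 2*(20 + r) = (r**2 + ((-2*r)*(2 + r))*r) + (-40 - 2*r) = (r**2 + (-2*r*(2 + r))*r) + (-40 - 2*r) = (r**2 - 2*r**2*(2 + r)) + (-40 - 2*r) = -40 + r**2 - 2*r - 2*r**2*(2 + r))
(z(-11) - 51)*75 = ((-40 - 3*(-11)**2 - 2*(-11) - 2*(-11)**3) - 51)*75 = ((-40 - 3*121 + 22 - 2*(-1331)) - 51)*75 = ((-40 - 363 + 22 + 2662) - 51)*75 = (2281 - 51)*75 = 2230*75 = 167250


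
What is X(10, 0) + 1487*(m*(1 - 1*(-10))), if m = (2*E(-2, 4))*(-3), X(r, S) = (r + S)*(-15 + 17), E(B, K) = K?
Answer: -392548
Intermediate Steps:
X(r, S) = 2*S + 2*r (X(r, S) = (S + r)*2 = 2*S + 2*r)
m = -24 (m = (2*4)*(-3) = 8*(-3) = -24)
X(10, 0) + 1487*(m*(1 - 1*(-10))) = (2*0 + 2*10) + 1487*(-24*(1 - 1*(-10))) = (0 + 20) + 1487*(-24*(1 + 10)) = 20 + 1487*(-24*11) = 20 + 1487*(-264) = 20 - 392568 = -392548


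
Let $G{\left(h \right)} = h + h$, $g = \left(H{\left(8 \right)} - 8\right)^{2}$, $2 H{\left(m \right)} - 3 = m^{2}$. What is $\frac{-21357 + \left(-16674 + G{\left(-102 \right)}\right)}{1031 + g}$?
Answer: $- \frac{30588}{1345} \approx -22.742$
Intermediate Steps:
$H{\left(m \right)} = \frac{3}{2} + \frac{m^{2}}{2}$
$g = \frac{2601}{4}$ ($g = \left(\left(\frac{3}{2} + \frac{8^{2}}{2}\right) - 8\right)^{2} = \left(\left(\frac{3}{2} + \frac{1}{2} \cdot 64\right) - 8\right)^{2} = \left(\left(\frac{3}{2} + 32\right) - 8\right)^{2} = \left(\frac{67}{2} - 8\right)^{2} = \left(\frac{51}{2}\right)^{2} = \frac{2601}{4} \approx 650.25$)
$G{\left(h \right)} = 2 h$
$\frac{-21357 + \left(-16674 + G{\left(-102 \right)}\right)}{1031 + g} = \frac{-21357 + \left(-16674 + 2 \left(-102\right)\right)}{1031 + \frac{2601}{4}} = \frac{-21357 - 16878}{\frac{6725}{4}} = \left(-21357 - 16878\right) \frac{4}{6725} = \left(-38235\right) \frac{4}{6725} = - \frac{30588}{1345}$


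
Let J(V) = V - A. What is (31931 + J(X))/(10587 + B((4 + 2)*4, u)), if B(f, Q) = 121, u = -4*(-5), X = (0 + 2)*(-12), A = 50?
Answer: 31857/10708 ≈ 2.9751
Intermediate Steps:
X = -24 (X = 2*(-12) = -24)
J(V) = -50 + V (J(V) = V - 1*50 = V - 50 = -50 + V)
u = 20
(31931 + J(X))/(10587 + B((4 + 2)*4, u)) = (31931 + (-50 - 24))/(10587 + 121) = (31931 - 74)/10708 = 31857*(1/10708) = 31857/10708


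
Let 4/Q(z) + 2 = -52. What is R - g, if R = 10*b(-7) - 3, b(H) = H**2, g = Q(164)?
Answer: 13151/27 ≈ 487.07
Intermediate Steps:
Q(z) = -2/27 (Q(z) = 4/(-2 - 52) = 4/(-54) = 4*(-1/54) = -2/27)
g = -2/27 ≈ -0.074074
R = 487 (R = 10*(-7)**2 - 3 = 10*49 - 3 = 490 - 3 = 487)
R - g = 487 - 1*(-2/27) = 487 + 2/27 = 13151/27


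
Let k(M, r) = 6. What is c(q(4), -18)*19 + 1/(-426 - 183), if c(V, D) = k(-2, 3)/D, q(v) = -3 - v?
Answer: -1286/203 ≈ -6.3350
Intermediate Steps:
c(V, D) = 6/D
c(q(4), -18)*19 + 1/(-426 - 183) = (6/(-18))*19 + 1/(-426 - 183) = (6*(-1/18))*19 + 1/(-609) = -1/3*19 - 1/609 = -19/3 - 1/609 = -1286/203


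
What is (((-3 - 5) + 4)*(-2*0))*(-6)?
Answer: 0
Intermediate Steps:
(((-3 - 5) + 4)*(-2*0))*(-6) = ((-8 + 4)*0)*(-6) = -4*0*(-6) = 0*(-6) = 0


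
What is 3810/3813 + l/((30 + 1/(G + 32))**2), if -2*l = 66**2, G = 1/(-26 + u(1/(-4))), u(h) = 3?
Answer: -876705365720/619253225159 ≈ -1.4157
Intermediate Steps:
G = -1/23 (G = 1/(-26 + 3) = 1/(-23) = -1/23 ≈ -0.043478)
l = -2178 (l = -1/2*66**2 = -1/2*4356 = -2178)
3810/3813 + l/((30 + 1/(G + 32))**2) = 3810/3813 - 2178/(30 + 1/(-1/23 + 32))**2 = 3810*(1/3813) - 2178/(30 + 1/(735/23))**2 = 1270/1271 - 2178/(30 + 23/735)**2 = 1270/1271 - 2178/((22073/735)**2) = 1270/1271 - 2178/487217329/540225 = 1270/1271 - 2178*540225/487217329 = 1270/1271 - 1176610050/487217329 = -876705365720/619253225159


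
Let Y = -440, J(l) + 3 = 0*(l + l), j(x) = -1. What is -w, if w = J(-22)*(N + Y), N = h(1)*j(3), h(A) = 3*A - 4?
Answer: -1317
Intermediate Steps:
h(A) = -4 + 3*A
J(l) = -3 (J(l) = -3 + 0*(l + l) = -3 + 0*(2*l) = -3 + 0 = -3)
N = 1 (N = (-4 + 3*1)*(-1) = (-4 + 3)*(-1) = -1*(-1) = 1)
w = 1317 (w = -3*(1 - 440) = -3*(-439) = 1317)
-w = -1*1317 = -1317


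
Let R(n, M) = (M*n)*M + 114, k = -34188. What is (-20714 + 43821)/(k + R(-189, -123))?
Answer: -23107/2893455 ≈ -0.0079859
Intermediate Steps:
R(n, M) = 114 + n*M**2 (R(n, M) = n*M**2 + 114 = 114 + n*M**2)
(-20714 + 43821)/(k + R(-189, -123)) = (-20714 + 43821)/(-34188 + (114 - 189*(-123)**2)) = 23107/(-34188 + (114 - 189*15129)) = 23107/(-34188 + (114 - 2859381)) = 23107/(-34188 - 2859267) = 23107/(-2893455) = 23107*(-1/2893455) = -23107/2893455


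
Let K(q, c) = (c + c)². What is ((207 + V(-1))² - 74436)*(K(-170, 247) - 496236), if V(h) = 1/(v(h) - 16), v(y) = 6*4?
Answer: 63625488875/8 ≈ 7.9532e+9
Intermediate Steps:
v(y) = 24
K(q, c) = 4*c² (K(q, c) = (2*c)² = 4*c²)
V(h) = ⅛ (V(h) = 1/(24 - 16) = 1/8 = ⅛)
((207 + V(-1))² - 74436)*(K(-170, 247) - 496236) = ((207 + ⅛)² - 74436)*(4*247² - 496236) = ((1657/8)² - 74436)*(4*61009 - 496236) = (2745649/64 - 74436)*(244036 - 496236) = -2018255/64*(-252200) = 63625488875/8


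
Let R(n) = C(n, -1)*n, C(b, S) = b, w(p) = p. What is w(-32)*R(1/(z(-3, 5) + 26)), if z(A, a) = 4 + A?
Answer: -32/729 ≈ -0.043896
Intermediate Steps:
R(n) = n² (R(n) = n*n = n²)
w(-32)*R(1/(z(-3, 5) + 26)) = -32/((4 - 3) + 26)² = -32/(1 + 26)² = -32*(1/27)² = -32*1/729 = -32/729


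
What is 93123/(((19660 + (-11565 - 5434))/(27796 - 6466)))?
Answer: 662104530/887 ≈ 7.4645e+5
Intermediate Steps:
93123/(((19660 + (-11565 - 5434))/(27796 - 6466))) = 93123/(((19660 - 16999)/21330)) = 93123/((2661*(1/21330))) = 93123/(887/7110) = 93123*(7110/887) = 662104530/887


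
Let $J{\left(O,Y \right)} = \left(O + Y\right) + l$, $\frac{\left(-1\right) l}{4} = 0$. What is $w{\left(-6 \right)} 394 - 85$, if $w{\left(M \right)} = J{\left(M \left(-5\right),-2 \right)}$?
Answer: $10947$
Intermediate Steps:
$l = 0$ ($l = \left(-4\right) 0 = 0$)
$J{\left(O,Y \right)} = O + Y$ ($J{\left(O,Y \right)} = \left(O + Y\right) + 0 = O + Y$)
$w{\left(M \right)} = -2 - 5 M$ ($w{\left(M \right)} = M \left(-5\right) - 2 = - 5 M - 2 = -2 - 5 M$)
$w{\left(-6 \right)} 394 - 85 = \left(-2 - -30\right) 394 - 85 = \left(-2 + 30\right) 394 - 85 = 28 \cdot 394 - 85 = 11032 - 85 = 10947$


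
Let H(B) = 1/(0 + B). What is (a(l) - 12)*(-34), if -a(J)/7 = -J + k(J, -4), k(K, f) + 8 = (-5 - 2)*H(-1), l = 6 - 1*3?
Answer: -544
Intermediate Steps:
H(B) = 1/B
l = 3 (l = 6 - 3 = 3)
k(K, f) = -1 (k(K, f) = -8 + (-5 - 2)/(-1) = -8 - 7*(-1) = -8 + 7 = -1)
a(J) = 7 + 7*J (a(J) = -7*(-J - 1) = -7*(-1 - J) = 7 + 7*J)
(a(l) - 12)*(-34) = ((7 + 7*3) - 12)*(-34) = ((7 + 21) - 12)*(-34) = (28 - 12)*(-34) = 16*(-34) = -544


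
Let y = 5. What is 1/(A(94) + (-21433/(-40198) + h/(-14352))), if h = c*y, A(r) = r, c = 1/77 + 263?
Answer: 5552871324/524421810025 ≈ 0.010589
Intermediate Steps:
c = 20252/77 (c = 1/77 + 263 = 20252/77 ≈ 263.01)
h = 101260/77 (h = (20252/77)*5 = 101260/77 ≈ 1315.1)
1/(A(94) + (-21433/(-40198) + h/(-14352))) = 1/(94 + (-21433/(-40198) + (101260/77)/(-14352))) = 1/(94 + (-21433*(-1/40198) + (101260/77)*(-1/14352))) = 1/(94 + (21433/40198 - 25315/276276)) = 1/(94 + 2451905569/5552871324) = 1/(524421810025/5552871324) = 5552871324/524421810025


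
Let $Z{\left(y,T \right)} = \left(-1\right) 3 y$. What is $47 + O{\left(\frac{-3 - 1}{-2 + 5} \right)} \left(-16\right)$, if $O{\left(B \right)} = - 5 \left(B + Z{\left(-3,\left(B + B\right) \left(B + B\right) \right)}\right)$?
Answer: $\frac{1981}{3} \approx 660.33$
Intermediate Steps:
$Z{\left(y,T \right)} = - 3 y$
$O{\left(B \right)} = -45 - 5 B$ ($O{\left(B \right)} = - 5 \left(B - -9\right) = - 5 \left(B + 9\right) = - 5 \left(9 + B\right) = -45 - 5 B$)
$47 + O{\left(\frac{-3 - 1}{-2 + 5} \right)} \left(-16\right) = 47 + \left(-45 - 5 \frac{-3 - 1}{-2 + 5}\right) \left(-16\right) = 47 + \left(-45 - 5 \left(- \frac{4}{3}\right)\right) \left(-16\right) = 47 + \left(-45 - 5 \left(\left(-4\right) \frac{1}{3}\right)\right) \left(-16\right) = 47 + \left(-45 - - \frac{20}{3}\right) \left(-16\right) = 47 + \left(-45 + \frac{20}{3}\right) \left(-16\right) = 47 - - \frac{1840}{3} = 47 + \frac{1840}{3} = \frac{1981}{3}$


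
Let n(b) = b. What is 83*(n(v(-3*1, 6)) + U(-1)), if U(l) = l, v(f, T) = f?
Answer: -332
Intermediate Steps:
83*(n(v(-3*1, 6)) + U(-1)) = 83*(-3*1 - 1) = 83*(-3 - 1) = 83*(-4) = -332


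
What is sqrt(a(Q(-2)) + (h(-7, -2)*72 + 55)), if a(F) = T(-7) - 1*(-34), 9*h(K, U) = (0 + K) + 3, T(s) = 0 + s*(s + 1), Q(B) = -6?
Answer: 3*sqrt(11) ≈ 9.9499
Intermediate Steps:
T(s) = s*(1 + s) (T(s) = 0 + s*(1 + s) = s*(1 + s))
h(K, U) = 1/3 + K/9 (h(K, U) = ((0 + K) + 3)/9 = (K + 3)/9 = (3 + K)/9 = 1/3 + K/9)
a(F) = 76 (a(F) = -7*(1 - 7) - 1*(-34) = -7*(-6) + 34 = 42 + 34 = 76)
sqrt(a(Q(-2)) + (h(-7, -2)*72 + 55)) = sqrt(76 + ((1/3 + (1/9)*(-7))*72 + 55)) = sqrt(76 + ((1/3 - 7/9)*72 + 55)) = sqrt(76 + (-4/9*72 + 55)) = sqrt(76 + (-32 + 55)) = sqrt(76 + 23) = sqrt(99) = 3*sqrt(11)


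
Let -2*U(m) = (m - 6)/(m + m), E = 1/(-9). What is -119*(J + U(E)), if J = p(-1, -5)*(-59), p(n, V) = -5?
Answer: -133875/4 ≈ -33469.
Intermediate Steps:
E = -1/9 ≈ -0.11111
J = 295 (J = -5*(-59) = 295)
U(m) = -(-6 + m)/(4*m) (U(m) = -(m - 6)/(2*(m + m)) = -(-6 + m)/(2*(2*m)) = -(-6 + m)*1/(2*m)/2 = -(-6 + m)/(4*m))
-119*(J + U(E)) = -119*(295 + (6 - 1*(-1/9))/(4*(-1/9))) = -119*(295 + (1/4)*(-9)*(6 + 1/9)) = -119*(295 + (1/4)*(-9)*(55/9)) = -119*(295 - 55/4) = -119*1125/4 = -133875/4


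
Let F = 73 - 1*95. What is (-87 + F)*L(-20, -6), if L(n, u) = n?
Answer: 2180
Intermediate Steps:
F = -22 (F = 73 - 95 = -22)
(-87 + F)*L(-20, -6) = (-87 - 22)*(-20) = -109*(-20) = 2180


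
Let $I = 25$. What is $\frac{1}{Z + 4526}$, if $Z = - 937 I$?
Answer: $- \frac{1}{18899} \approx -5.2913 \cdot 10^{-5}$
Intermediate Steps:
$Z = -23425$ ($Z = \left(-937\right) 25 = -23425$)
$\frac{1}{Z + 4526} = \frac{1}{-23425 + 4526} = \frac{1}{-18899} = - \frac{1}{18899}$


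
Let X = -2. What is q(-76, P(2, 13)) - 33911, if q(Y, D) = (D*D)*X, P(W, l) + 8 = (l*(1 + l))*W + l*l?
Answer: -585161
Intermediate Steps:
P(W, l) = -8 + l² + W*l*(1 + l) (P(W, l) = -8 + ((l*(1 + l))*W + l*l) = -8 + (W*l*(1 + l) + l²) = -8 + (l² + W*l*(1 + l)) = -8 + l² + W*l*(1 + l))
q(Y, D) = -2*D² (q(Y, D) = (D*D)*(-2) = D²*(-2) = -2*D²)
q(-76, P(2, 13)) - 33911 = -2*(-8 + 13² + 2*13 + 2*13²)² - 33911 = -2*(-8 + 169 + 26 + 2*169)² - 33911 = -2*(-8 + 169 + 26 + 338)² - 33911 = -2*525² - 33911 = -2*275625 - 33911 = -551250 - 33911 = -585161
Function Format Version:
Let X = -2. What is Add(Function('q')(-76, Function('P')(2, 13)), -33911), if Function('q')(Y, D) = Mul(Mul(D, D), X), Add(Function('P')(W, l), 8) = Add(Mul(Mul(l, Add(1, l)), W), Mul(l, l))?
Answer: -585161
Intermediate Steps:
Function('P')(W, l) = Add(-8, Pow(l, 2), Mul(W, l, Add(1, l))) (Function('P')(W, l) = Add(-8, Add(Mul(Mul(l, Add(1, l)), W), Mul(l, l))) = Add(-8, Add(Mul(W, l, Add(1, l)), Pow(l, 2))) = Add(-8, Add(Pow(l, 2), Mul(W, l, Add(1, l)))) = Add(-8, Pow(l, 2), Mul(W, l, Add(1, l))))
Function('q')(Y, D) = Mul(-2, Pow(D, 2)) (Function('q')(Y, D) = Mul(Mul(D, D), -2) = Mul(Pow(D, 2), -2) = Mul(-2, Pow(D, 2)))
Add(Function('q')(-76, Function('P')(2, 13)), -33911) = Add(Mul(-2, Pow(Add(-8, Pow(13, 2), Mul(2, 13), Mul(2, Pow(13, 2))), 2)), -33911) = Add(Mul(-2, Pow(Add(-8, 169, 26, Mul(2, 169)), 2)), -33911) = Add(Mul(-2, Pow(Add(-8, 169, 26, 338), 2)), -33911) = Add(Mul(-2, Pow(525, 2)), -33911) = Add(Mul(-2, 275625), -33911) = Add(-551250, -33911) = -585161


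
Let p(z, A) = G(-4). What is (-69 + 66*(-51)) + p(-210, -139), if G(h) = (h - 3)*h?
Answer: -3407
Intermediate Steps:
G(h) = h*(-3 + h) (G(h) = (-3 + h)*h = h*(-3 + h))
p(z, A) = 28 (p(z, A) = -4*(-3 - 4) = -4*(-7) = 28)
(-69 + 66*(-51)) + p(-210, -139) = (-69 + 66*(-51)) + 28 = (-69 - 3366) + 28 = -3435 + 28 = -3407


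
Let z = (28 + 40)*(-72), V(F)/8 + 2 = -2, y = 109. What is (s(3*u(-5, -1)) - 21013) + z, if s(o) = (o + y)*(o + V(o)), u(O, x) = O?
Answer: -30327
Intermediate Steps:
V(F) = -32 (V(F) = -16 + 8*(-2) = -16 - 16 = -32)
z = -4896 (z = 68*(-72) = -4896)
s(o) = (-32 + o)*(109 + o) (s(o) = (o + 109)*(o - 32) = (109 + o)*(-32 + o) = (-32 + o)*(109 + o))
(s(3*u(-5, -1)) - 21013) + z = ((-3488 + (3*(-5))² + 77*(3*(-5))) - 21013) - 4896 = ((-3488 + (-15)² + 77*(-15)) - 21013) - 4896 = ((-3488 + 225 - 1155) - 21013) - 4896 = (-4418 - 21013) - 4896 = -25431 - 4896 = -30327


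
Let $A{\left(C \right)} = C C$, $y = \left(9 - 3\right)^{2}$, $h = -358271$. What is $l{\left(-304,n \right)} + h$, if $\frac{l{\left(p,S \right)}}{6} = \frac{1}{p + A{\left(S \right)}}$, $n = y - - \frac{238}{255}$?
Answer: $- \frac{42726682243}{119258} \approx -3.5827 \cdot 10^{5}$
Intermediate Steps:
$y = 36$ ($y = 6^{2} = 36$)
$A{\left(C \right)} = C^{2}$
$n = \frac{554}{15}$ ($n = 36 - - \frac{238}{255} = 36 - \left(-238\right) \frac{1}{255} = 36 - - \frac{14}{15} = 36 + \frac{14}{15} = \frac{554}{15} \approx 36.933$)
$l{\left(p,S \right)} = \frac{6}{p + S^{2}}$
$l{\left(-304,n \right)} + h = \frac{6}{-304 + \left(\frac{554}{15}\right)^{2}} - 358271 = \frac{6}{-304 + \frac{306916}{225}} - 358271 = \frac{6}{\frac{238516}{225}} - 358271 = 6 \cdot \frac{225}{238516} - 358271 = \frac{675}{119258} - 358271 = - \frac{42726682243}{119258}$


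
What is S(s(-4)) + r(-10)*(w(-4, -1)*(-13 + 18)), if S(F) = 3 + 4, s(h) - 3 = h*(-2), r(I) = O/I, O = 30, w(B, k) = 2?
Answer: -23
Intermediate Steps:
r(I) = 30/I
s(h) = 3 - 2*h (s(h) = 3 + h*(-2) = 3 - 2*h)
S(F) = 7
S(s(-4)) + r(-10)*(w(-4, -1)*(-13 + 18)) = 7 + (30/(-10))*(2*(-13 + 18)) = 7 + (30*(-1/10))*(2*5) = 7 - 3*10 = 7 - 30 = -23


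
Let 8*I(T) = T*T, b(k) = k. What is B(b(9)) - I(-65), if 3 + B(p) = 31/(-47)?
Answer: -199951/376 ≈ -531.78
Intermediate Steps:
I(T) = T²/8 (I(T) = (T*T)/8 = T²/8)
B(p) = -172/47 (B(p) = -3 + 31/(-47) = -3 + 31*(-1/47) = -3 - 31/47 = -172/47)
B(b(9)) - I(-65) = -172/47 - (-65)²/8 = -172/47 - 4225/8 = -199951/376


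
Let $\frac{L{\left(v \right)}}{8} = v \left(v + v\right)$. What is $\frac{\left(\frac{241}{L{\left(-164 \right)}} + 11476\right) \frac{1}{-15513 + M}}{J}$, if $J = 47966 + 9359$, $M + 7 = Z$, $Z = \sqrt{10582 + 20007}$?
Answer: $- \frac{479038009169}{37132999968530520} - \frac{64200970301 \sqrt{181}}{5941279994964883200} \approx -1.3046 \cdot 10^{-5}$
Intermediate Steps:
$L{\left(v \right)} = 16 v^{2}$ ($L{\left(v \right)} = 8 v \left(v + v\right) = 8 v 2 v = 8 \cdot 2 v^{2} = 16 v^{2}$)
$Z = 13 \sqrt{181}$ ($Z = \sqrt{30589} = 13 \sqrt{181} \approx 174.9$)
$M = -7 + 13 \sqrt{181} \approx 167.9$
$J = 57325$
$\frac{\left(\frac{241}{L{\left(-164 \right)}} + 11476\right) \frac{1}{-15513 + M}}{J} = \frac{\left(\frac{241}{16 \left(-164\right)^{2}} + 11476\right) \frac{1}{-15513 - \left(7 - 13 \sqrt{181}\right)}}{57325} = \frac{\frac{241}{16 \cdot 26896} + 11476}{-15520 + 13 \sqrt{181}} \cdot \frac{1}{57325} = \frac{\frac{241}{430336} + 11476}{-15520 + 13 \sqrt{181}} \cdot \frac{1}{57325} = \frac{4938536177}{430336 \left(-15520 + 13 \sqrt{181}\right)} \frac{1}{57325} = \frac{4938536177}{24669011200 \left(-15520 + 13 \sqrt{181}\right)}$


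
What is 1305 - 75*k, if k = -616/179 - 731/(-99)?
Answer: 5962010/5907 ≈ 1009.3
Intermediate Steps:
k = 69865/17721 (k = -616*1/179 - 731*(-1/99) = -616/179 + 731/99 = 69865/17721 ≈ 3.9425)
1305 - 75*k = 1305 - 75*69865/17721 = 1305 - 1746625/5907 = 5962010/5907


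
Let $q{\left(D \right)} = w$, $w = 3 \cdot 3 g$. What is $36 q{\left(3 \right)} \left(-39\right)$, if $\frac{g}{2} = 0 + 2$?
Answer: $-50544$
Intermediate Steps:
$g = 4$ ($g = 2 \left(0 + 2\right) = 2 \cdot 2 = 4$)
$w = 36$ ($w = 3 \cdot 3 \cdot 4 = 9 \cdot 4 = 36$)
$q{\left(D \right)} = 36$
$36 q{\left(3 \right)} \left(-39\right) = 36 \cdot 36 \left(-39\right) = 1296 \left(-39\right) = -50544$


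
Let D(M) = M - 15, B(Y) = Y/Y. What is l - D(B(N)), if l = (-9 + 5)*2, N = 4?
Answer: 6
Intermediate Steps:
B(Y) = 1
D(M) = -15 + M
l = -8 (l = -4*2 = -8)
l - D(B(N)) = -8 - (-15 + 1) = -8 - 1*(-14) = -8 + 14 = 6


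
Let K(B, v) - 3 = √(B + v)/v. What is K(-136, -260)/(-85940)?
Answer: -3/85940 + 3*I*√11/11172200 ≈ -3.4908e-5 + 8.9059e-7*I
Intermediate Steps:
K(B, v) = 3 + √(B + v)/v
K(-136, -260)/(-85940) = (3 + √(-136 - 260)/(-260))/(-85940) = (3 - 3*I*√11/130)*(-1/85940) = -3/85940 + 3*I*√11/11172200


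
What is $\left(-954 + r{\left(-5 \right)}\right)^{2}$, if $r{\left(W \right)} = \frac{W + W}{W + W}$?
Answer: $908209$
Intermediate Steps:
$r{\left(W \right)} = 1$ ($r{\left(W \right)} = \frac{2 W}{2 W} = 2 W \frac{1}{2 W} = 1$)
$\left(-954 + r{\left(-5 \right)}\right)^{2} = \left(-954 + 1\right)^{2} = \left(-953\right)^{2} = 908209$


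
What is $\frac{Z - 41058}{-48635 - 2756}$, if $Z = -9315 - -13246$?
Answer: $\frac{37127}{51391} \approx 0.72244$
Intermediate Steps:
$Z = 3931$ ($Z = -9315 + 13246 = 3931$)
$\frac{Z - 41058}{-48635 - 2756} = \frac{3931 - 41058}{-48635 - 2756} = - \frac{37127}{-51391} = \left(-37127\right) \left(- \frac{1}{51391}\right) = \frac{37127}{51391}$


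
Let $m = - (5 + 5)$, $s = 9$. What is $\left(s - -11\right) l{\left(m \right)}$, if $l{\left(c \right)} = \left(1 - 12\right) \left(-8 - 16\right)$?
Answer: $5280$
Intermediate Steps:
$m = -10$ ($m = \left(-1\right) 10 = -10$)
$l{\left(c \right)} = 264$ ($l{\left(c \right)} = \left(-11\right) \left(-24\right) = 264$)
$\left(s - -11\right) l{\left(m \right)} = \left(9 - -11\right) 264 = \left(9 + 11\right) 264 = 20 \cdot 264 = 5280$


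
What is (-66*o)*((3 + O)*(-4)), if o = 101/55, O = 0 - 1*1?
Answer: 4848/5 ≈ 969.60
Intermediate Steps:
O = -1 (O = 0 - 1 = -1)
o = 101/55 (o = 101*(1/55) = 101/55 ≈ 1.8364)
(-66*o)*((3 + O)*(-4)) = (-66*101/55)*((3 - 1)*(-4)) = -1212*(-4)/5 = -606/5*(-8) = 4848/5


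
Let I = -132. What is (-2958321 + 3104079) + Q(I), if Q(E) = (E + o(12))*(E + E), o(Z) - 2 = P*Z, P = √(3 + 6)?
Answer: 170574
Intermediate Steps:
P = 3 (P = √9 = 3)
o(Z) = 2 + 3*Z
Q(E) = 2*E*(38 + E) (Q(E) = (E + (2 + 3*12))*(E + E) = (E + (2 + 36))*(2*E) = (E + 38)*(2*E) = (38 + E)*(2*E) = 2*E*(38 + E))
(-2958321 + 3104079) + Q(I) = (-2958321 + 3104079) + 2*(-132)*(38 - 132) = 145758 + 2*(-132)*(-94) = 145758 + 24816 = 170574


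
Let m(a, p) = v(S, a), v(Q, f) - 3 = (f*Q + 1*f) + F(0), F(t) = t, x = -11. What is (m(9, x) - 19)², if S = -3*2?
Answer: 3721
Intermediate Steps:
S = -6
v(Q, f) = 3 + f + Q*f (v(Q, f) = 3 + ((f*Q + 1*f) + 0) = 3 + ((Q*f + f) + 0) = 3 + ((f + Q*f) + 0) = 3 + (f + Q*f) = 3 + f + Q*f)
m(a, p) = 3 - 5*a (m(a, p) = 3 + a - 6*a = 3 - 5*a)
(m(9, x) - 19)² = ((3 - 5*9) - 19)² = ((3 - 45) - 19)² = (-42 - 19)² = (-61)² = 3721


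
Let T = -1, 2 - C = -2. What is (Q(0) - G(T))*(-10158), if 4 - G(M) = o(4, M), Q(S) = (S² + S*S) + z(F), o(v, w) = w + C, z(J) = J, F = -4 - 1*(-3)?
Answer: 20316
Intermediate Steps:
C = 4 (C = 2 - 1*(-2) = 2 + 2 = 4)
F = -1 (F = -4 + 3 = -1)
o(v, w) = 4 + w (o(v, w) = w + 4 = 4 + w)
Q(S) = -1 + 2*S² (Q(S) = (S² + S*S) - 1 = (S² + S²) - 1 = 2*S² - 1 = -1 + 2*S²)
G(M) = -M (G(M) = 4 - (4 + M) = 4 + (-4 - M) = -M)
(Q(0) - G(T))*(-10158) = ((-1 + 2*0²) - (-1)*(-1))*(-10158) = ((-1 + 2*0) - 1*1)*(-10158) = ((-1 + 0) - 1)*(-10158) = (-1 - 1)*(-10158) = -2*(-10158) = 20316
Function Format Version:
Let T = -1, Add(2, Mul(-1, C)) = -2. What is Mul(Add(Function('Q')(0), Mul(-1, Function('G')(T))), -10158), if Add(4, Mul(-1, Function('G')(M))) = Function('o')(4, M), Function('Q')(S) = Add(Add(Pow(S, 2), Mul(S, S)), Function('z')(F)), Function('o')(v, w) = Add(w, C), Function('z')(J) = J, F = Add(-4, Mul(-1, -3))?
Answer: 20316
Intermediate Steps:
C = 4 (C = Add(2, Mul(-1, -2)) = Add(2, 2) = 4)
F = -1 (F = Add(-4, 3) = -1)
Function('o')(v, w) = Add(4, w) (Function('o')(v, w) = Add(w, 4) = Add(4, w))
Function('Q')(S) = Add(-1, Mul(2, Pow(S, 2))) (Function('Q')(S) = Add(Add(Pow(S, 2), Mul(S, S)), -1) = Add(Add(Pow(S, 2), Pow(S, 2)), -1) = Add(Mul(2, Pow(S, 2)), -1) = Add(-1, Mul(2, Pow(S, 2))))
Function('G')(M) = Mul(-1, M) (Function('G')(M) = Add(4, Mul(-1, Add(4, M))) = Add(4, Add(-4, Mul(-1, M))) = Mul(-1, M))
Mul(Add(Function('Q')(0), Mul(-1, Function('G')(T))), -10158) = Mul(Add(Add(-1, Mul(2, Pow(0, 2))), Mul(-1, Mul(-1, -1))), -10158) = Mul(Add(Add(-1, Mul(2, 0)), Mul(-1, 1)), -10158) = Mul(Add(Add(-1, 0), -1), -10158) = Mul(Add(-1, -1), -10158) = Mul(-2, -10158) = 20316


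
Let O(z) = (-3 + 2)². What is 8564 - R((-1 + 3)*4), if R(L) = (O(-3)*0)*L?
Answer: 8564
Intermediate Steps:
O(z) = 1 (O(z) = (-1)² = 1)
R(L) = 0 (R(L) = (1*0)*L = 0*L = 0)
8564 - R((-1 + 3)*4) = 8564 - 1*0 = 8564 + 0 = 8564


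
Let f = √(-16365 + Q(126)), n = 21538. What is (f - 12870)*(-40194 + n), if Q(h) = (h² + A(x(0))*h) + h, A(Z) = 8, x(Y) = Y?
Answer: 240102720 - 18656*√645 ≈ 2.3963e+8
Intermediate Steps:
Q(h) = h² + 9*h (Q(h) = (h² + 8*h) + h = h² + 9*h)
f = √645 (f = √(-16365 + 126*(9 + 126)) = √(-16365 + 126*135) = √(-16365 + 17010) = √645 ≈ 25.397)
(f - 12870)*(-40194 + n) = (√645 - 12870)*(-40194 + 21538) = (-12870 + √645)*(-18656) = 240102720 - 18656*√645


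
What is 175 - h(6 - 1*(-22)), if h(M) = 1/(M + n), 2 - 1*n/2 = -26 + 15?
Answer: 9449/54 ≈ 174.98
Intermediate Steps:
n = 26 (n = 4 - 2*(-26 + 15) = 4 - 2*(-11) = 4 + 22 = 26)
h(M) = 1/(26 + M) (h(M) = 1/(M + 26) = 1/(26 + M))
175 - h(6 - 1*(-22)) = 175 - 1/(26 + (6 - 1*(-22))) = 175 - 1/(26 + (6 + 22)) = 175 - 1/(26 + 28) = 175 - 1/54 = 9449/54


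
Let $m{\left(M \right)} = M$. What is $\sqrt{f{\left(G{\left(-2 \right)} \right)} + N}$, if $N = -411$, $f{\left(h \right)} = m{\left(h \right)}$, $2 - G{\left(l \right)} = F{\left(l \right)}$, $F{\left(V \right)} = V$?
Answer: $i \sqrt{407} \approx 20.174 i$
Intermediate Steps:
$G{\left(l \right)} = 2 - l$
$f{\left(h \right)} = h$
$\sqrt{f{\left(G{\left(-2 \right)} \right)} + N} = \sqrt{\left(2 - -2\right) - 411} = \sqrt{\left(2 + 2\right) - 411} = \sqrt{4 - 411} = \sqrt{-407} = i \sqrt{407}$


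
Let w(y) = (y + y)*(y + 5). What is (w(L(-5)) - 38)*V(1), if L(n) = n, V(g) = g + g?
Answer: -76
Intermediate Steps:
V(g) = 2*g
w(y) = 2*y*(5 + y) (w(y) = (2*y)*(5 + y) = 2*y*(5 + y))
(w(L(-5)) - 38)*V(1) = (2*(-5)*(5 - 5) - 38)*(2*1) = (2*(-5)*0 - 38)*2 = (0 - 38)*2 = -38*2 = -76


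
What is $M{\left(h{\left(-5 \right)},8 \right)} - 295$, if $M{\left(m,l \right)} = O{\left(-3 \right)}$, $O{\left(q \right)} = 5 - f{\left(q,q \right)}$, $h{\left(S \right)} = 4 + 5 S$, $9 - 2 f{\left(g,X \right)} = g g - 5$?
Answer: $- \frac{585}{2} \approx -292.5$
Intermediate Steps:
$f{\left(g,X \right)} = 7 - \frac{g^{2}}{2}$ ($f{\left(g,X \right)} = \frac{9}{2} - \frac{g g - 5}{2} = \frac{9}{2} - \frac{g^{2} - 5}{2} = \frac{9}{2} - \frac{-5 + g^{2}}{2} = \frac{9}{2} - \left(- \frac{5}{2} + \frac{g^{2}}{2}\right) = 7 - \frac{g^{2}}{2}$)
$O{\left(q \right)} = -2 + \frac{q^{2}}{2}$ ($O{\left(q \right)} = 5 - \left(7 - \frac{q^{2}}{2}\right) = 5 + \left(-7 + \frac{q^{2}}{2}\right) = -2 + \frac{q^{2}}{2}$)
$M{\left(m,l \right)} = \frac{5}{2}$ ($M{\left(m,l \right)} = -2 + \frac{\left(-3\right)^{2}}{2} = -2 + \frac{1}{2} \cdot 9 = -2 + \frac{9}{2} = \frac{5}{2}$)
$M{\left(h{\left(-5 \right)},8 \right)} - 295 = \frac{5}{2} - 295 = - \frac{585}{2}$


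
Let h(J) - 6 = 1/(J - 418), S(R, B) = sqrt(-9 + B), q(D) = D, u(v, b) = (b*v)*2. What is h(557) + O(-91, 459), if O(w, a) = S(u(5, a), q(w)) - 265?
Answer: -36000/139 + 10*I ≈ -258.99 + 10.0*I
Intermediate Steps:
u(v, b) = 2*b*v
h(J) = 6 + 1/(-418 + J) (h(J) = 6 + 1/(J - 418) = 6 + 1/(-418 + J))
O(w, a) = -265 + sqrt(-9 + w) (O(w, a) = sqrt(-9 + w) - 265 = -265 + sqrt(-9 + w))
h(557) + O(-91, 459) = (-2507 + 6*557)/(-418 + 557) + (-265 + sqrt(-9 - 91)) = (-2507 + 3342)/139 + (-265 + sqrt(-100)) = (1/139)*835 + (-265 + 10*I) = 835/139 + (-265 + 10*I) = -36000/139 + 10*I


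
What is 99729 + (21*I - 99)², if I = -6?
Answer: 150354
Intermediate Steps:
99729 + (21*I - 99)² = 99729 + (21*(-6) - 99)² = 99729 + (-126 - 99)² = 99729 + (-225)² = 99729 + 50625 = 150354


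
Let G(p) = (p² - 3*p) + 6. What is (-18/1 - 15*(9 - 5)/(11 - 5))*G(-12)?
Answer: -5208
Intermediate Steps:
G(p) = 6 + p² - 3*p
(-18/1 - 15*(9 - 5)/(11 - 5))*G(-12) = (-18/1 - 15*(9 - 5)/(11 - 5))*(6 + (-12)² - 3*(-12)) = (-18*1 - 15/(6/4))*(6 + 144 + 36) = (-18 - 15/(6*(¼)))*186 = (-18 - 15/3/2)*186 = (-18 - 15*⅔)*186 = (-18 - 10)*186 = -28*186 = -5208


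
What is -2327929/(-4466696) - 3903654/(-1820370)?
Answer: 3612354636819/1355173232920 ≈ 2.6656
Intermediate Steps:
-2327929/(-4466696) - 3903654/(-1820370) = -2327929*(-1/4466696) - 3903654*(-1/1820370) = 2327929/4466696 + 650609/303395 = 3612354636819/1355173232920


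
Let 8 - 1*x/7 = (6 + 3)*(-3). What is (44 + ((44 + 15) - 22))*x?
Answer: 19845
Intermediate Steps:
x = 245 (x = 56 - 7*(6 + 3)*(-3) = 56 - 63*(-3) = 56 - 7*(-27) = 56 + 189 = 245)
(44 + ((44 + 15) - 22))*x = (44 + ((44 + 15) - 22))*245 = (44 + (59 - 22))*245 = (44 + 37)*245 = 81*245 = 19845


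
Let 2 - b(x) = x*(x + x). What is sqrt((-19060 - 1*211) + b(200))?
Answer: I*sqrt(99269) ≈ 315.07*I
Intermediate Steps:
b(x) = 2 - 2*x**2 (b(x) = 2 - x*(x + x) = 2 - x*2*x = 2 - 2*x**2)
sqrt((-19060 - 1*211) + b(200)) = sqrt((-19060 - 1*211) + (2 - 2*200**2)) = sqrt((-19060 - 211) + (2 - 2*40000)) = sqrt(-19271 + (2 - 80000)) = sqrt(-19271 - 79998) = sqrt(-99269) = I*sqrt(99269)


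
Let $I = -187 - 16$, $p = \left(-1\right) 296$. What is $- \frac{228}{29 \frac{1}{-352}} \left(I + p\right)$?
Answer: $- \frac{40047744}{29} \approx -1.381 \cdot 10^{6}$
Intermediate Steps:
$p = -296$
$I = -203$ ($I = -187 - 16 = -203$)
$- \frac{228}{29 \frac{1}{-352}} \left(I + p\right) = - \frac{228}{29 \frac{1}{-352}} \left(-203 - 296\right) = - \frac{228}{29 \left(- \frac{1}{352}\right)} \left(-499\right) = - \frac{228}{- \frac{29}{352}} \left(-499\right) = \left(-228\right) \left(- \frac{352}{29}\right) \left(-499\right) = \frac{80256}{29} \left(-499\right) = - \frac{40047744}{29}$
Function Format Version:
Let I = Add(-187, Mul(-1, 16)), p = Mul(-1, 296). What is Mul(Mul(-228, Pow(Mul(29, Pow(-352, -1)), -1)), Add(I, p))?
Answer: Rational(-40047744, 29) ≈ -1.3810e+6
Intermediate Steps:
p = -296
I = -203 (I = Add(-187, -16) = -203)
Mul(Mul(-228, Pow(Mul(29, Pow(-352, -1)), -1)), Add(I, p)) = Mul(Mul(-228, Pow(Mul(29, Pow(-352, -1)), -1)), Add(-203, -296)) = Mul(Mul(-228, Pow(Mul(29, Rational(-1, 352)), -1)), -499) = Mul(Mul(-228, Pow(Rational(-29, 352), -1)), -499) = Mul(Mul(-228, Rational(-352, 29)), -499) = Mul(Rational(80256, 29), -499) = Rational(-40047744, 29)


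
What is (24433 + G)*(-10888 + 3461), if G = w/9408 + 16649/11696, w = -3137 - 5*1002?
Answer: -178285808245879/982464 ≈ -1.8147e+8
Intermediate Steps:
w = -8147 (w = -3137 - 5010 = -8147)
G = 3834155/6877248 (G = -8147/9408 + 16649/11696 = 3834155/6877248 ≈ 0.55751)
(24433 + G)*(-10888 + 3461) = (24433 + 3834155/6877248)*(-10888 + 3461) = (168035634539/6877248)*(-7427) = -178285808245879/982464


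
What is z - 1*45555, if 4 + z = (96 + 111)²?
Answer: -2710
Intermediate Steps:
z = 42845 (z = -4 + (96 + 111)² = -4 + 207² = -4 + 42849 = 42845)
z - 1*45555 = 42845 - 1*45555 = 42845 - 45555 = -2710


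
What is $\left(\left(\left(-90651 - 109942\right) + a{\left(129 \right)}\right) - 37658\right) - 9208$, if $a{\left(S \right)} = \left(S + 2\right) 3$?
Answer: $-247066$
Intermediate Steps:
$a{\left(S \right)} = 6 + 3 S$ ($a{\left(S \right)} = \left(2 + S\right) 3 = 6 + 3 S$)
$\left(\left(\left(-90651 - 109942\right) + a{\left(129 \right)}\right) - 37658\right) - 9208 = \left(\left(\left(-90651 - 109942\right) + \left(6 + 3 \cdot 129\right)\right) - 37658\right) - 9208 = \left(\left(-200593 + \left(6 + 387\right)\right) - 37658\right) - 9208 = \left(\left(-200593 + 393\right) - 37658\right) - 9208 = \left(-200200 - 37658\right) - 9208 = -237858 - 9208 = -247066$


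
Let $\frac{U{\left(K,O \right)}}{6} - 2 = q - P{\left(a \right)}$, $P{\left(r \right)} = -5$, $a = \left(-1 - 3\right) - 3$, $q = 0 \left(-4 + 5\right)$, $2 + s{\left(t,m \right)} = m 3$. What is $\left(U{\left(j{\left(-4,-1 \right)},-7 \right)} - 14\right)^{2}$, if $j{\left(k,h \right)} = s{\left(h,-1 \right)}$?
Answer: $784$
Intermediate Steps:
$s{\left(t,m \right)} = -2 + 3 m$ ($s{\left(t,m \right)} = -2 + m 3 = -2 + 3 m$)
$j{\left(k,h \right)} = -5$ ($j{\left(k,h \right)} = -2 + 3 \left(-1\right) = -2 - 3 = -5$)
$q = 0$ ($q = 0 \cdot 1 = 0$)
$a = -7$ ($a = -4 - 3 = -7$)
$U{\left(K,O \right)} = 42$ ($U{\left(K,O \right)} = 12 + 6 \left(0 - -5\right) = 12 + 6 \left(0 + 5\right) = 12 + 6 \cdot 5 = 12 + 30 = 42$)
$\left(U{\left(j{\left(-4,-1 \right)},-7 \right)} - 14\right)^{2} = \left(42 - 14\right)^{2} = 28^{2} = 784$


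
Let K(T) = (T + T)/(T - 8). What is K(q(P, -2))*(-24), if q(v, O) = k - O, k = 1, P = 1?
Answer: 144/5 ≈ 28.800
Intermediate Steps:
q(v, O) = 1 - O
K(T) = 2*T/(-8 + T) (K(T) = (2*T)/(-8 + T) = 2*T/(-8 + T))
K(q(P, -2))*(-24) = (2*(1 - 1*(-2))/(-8 + (1 - 1*(-2))))*(-24) = (2*(1 + 2)/(-8 + (1 + 2)))*(-24) = (2*3/(-8 + 3))*(-24) = (2*3/(-5))*(-24) = (2*3*(-⅕))*(-24) = -6/5*(-24) = 144/5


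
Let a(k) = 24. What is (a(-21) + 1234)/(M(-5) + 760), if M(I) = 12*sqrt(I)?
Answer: 11951/7229 - 1887*I*sqrt(5)/72290 ≈ 1.6532 - 0.058369*I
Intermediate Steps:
(a(-21) + 1234)/(M(-5) + 760) = (24 + 1234)/(12*sqrt(-5) + 760) = 1258/(12*(I*sqrt(5)) + 760) = 1258/(12*I*sqrt(5) + 760) = 1258/(760 + 12*I*sqrt(5))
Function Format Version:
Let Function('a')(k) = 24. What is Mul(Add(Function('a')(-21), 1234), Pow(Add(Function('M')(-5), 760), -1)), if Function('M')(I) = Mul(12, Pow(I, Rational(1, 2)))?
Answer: Add(Rational(11951, 7229), Mul(Rational(-1887, 72290), I, Pow(5, Rational(1, 2)))) ≈ Add(1.6532, Mul(-0.058369, I))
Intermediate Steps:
Mul(Add(Function('a')(-21), 1234), Pow(Add(Function('M')(-5), 760), -1)) = Mul(Add(24, 1234), Pow(Add(Mul(12, Pow(-5, Rational(1, 2))), 760), -1)) = Mul(1258, Pow(Add(Mul(12, Mul(I, Pow(5, Rational(1, 2)))), 760), -1)) = Mul(1258, Pow(Add(Mul(12, I, Pow(5, Rational(1, 2))), 760), -1)) = Mul(1258, Pow(Add(760, Mul(12, I, Pow(5, Rational(1, 2)))), -1))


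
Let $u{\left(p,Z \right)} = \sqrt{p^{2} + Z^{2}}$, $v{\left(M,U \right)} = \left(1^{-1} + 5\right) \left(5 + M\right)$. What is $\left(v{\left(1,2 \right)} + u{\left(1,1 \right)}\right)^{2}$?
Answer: $\left(36 + \sqrt{2}\right)^{2} \approx 1399.8$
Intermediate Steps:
$v{\left(M,U \right)} = 30 + 6 M$ ($v{\left(M,U \right)} = \left(1 + 5\right) \left(5 + M\right) = 6 \left(5 + M\right) = 30 + 6 M$)
$u{\left(p,Z \right)} = \sqrt{Z^{2} + p^{2}}$
$\left(v{\left(1,2 \right)} + u{\left(1,1 \right)}\right)^{2} = \left(\left(30 + 6 \cdot 1\right) + \sqrt{1^{2} + 1^{2}}\right)^{2} = \left(\left(30 + 6\right) + \sqrt{1 + 1}\right)^{2} = \left(36 + \sqrt{2}\right)^{2}$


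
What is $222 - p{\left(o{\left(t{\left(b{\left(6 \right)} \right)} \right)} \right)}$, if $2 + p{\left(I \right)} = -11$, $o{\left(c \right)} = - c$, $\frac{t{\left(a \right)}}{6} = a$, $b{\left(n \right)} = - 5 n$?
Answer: $235$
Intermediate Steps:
$t{\left(a \right)} = 6 a$
$p{\left(I \right)} = -13$ ($p{\left(I \right)} = -2 - 11 = -13$)
$222 - p{\left(o{\left(t{\left(b{\left(6 \right)} \right)} \right)} \right)} = 222 - -13 = 222 + 13 = 235$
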